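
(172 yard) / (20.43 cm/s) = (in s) 769.8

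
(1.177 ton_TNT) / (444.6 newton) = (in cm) 1.108e+09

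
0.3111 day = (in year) 0.0008523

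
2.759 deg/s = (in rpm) 0.4598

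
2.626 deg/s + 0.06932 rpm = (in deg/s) 3.042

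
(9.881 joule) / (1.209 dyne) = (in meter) 8.173e+05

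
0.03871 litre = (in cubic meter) 3.871e-05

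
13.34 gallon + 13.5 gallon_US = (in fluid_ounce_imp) 3576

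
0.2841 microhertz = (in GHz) 2.841e-16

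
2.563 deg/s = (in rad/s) 0.04473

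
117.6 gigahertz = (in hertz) 1.176e+11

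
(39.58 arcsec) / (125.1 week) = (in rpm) 2.422e-11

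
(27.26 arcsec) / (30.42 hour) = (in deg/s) 6.915e-08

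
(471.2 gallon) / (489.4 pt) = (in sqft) 111.2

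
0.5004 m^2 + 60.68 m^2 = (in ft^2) 658.5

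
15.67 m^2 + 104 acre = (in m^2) 4.209e+05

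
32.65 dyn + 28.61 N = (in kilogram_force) 2.917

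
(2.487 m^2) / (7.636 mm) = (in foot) 1069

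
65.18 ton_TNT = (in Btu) 2.585e+08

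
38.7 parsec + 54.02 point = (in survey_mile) 7.42e+14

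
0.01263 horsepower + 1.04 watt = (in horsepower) 0.01402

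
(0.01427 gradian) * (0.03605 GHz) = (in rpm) 7.717e+04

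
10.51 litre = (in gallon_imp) 2.312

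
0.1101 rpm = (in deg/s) 0.6606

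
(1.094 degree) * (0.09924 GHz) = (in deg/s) 1.086e+08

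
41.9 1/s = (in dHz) 419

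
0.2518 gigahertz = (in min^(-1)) 1.511e+10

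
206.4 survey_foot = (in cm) 6291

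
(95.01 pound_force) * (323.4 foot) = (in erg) 4.166e+11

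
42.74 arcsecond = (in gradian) 0.01319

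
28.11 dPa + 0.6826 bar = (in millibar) 682.6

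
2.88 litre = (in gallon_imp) 0.6335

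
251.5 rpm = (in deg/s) 1509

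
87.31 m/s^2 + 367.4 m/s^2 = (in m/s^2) 454.7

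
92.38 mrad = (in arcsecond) 1.905e+04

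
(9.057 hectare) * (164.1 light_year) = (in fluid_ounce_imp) 4.949e+27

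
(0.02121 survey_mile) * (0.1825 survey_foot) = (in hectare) 0.0001899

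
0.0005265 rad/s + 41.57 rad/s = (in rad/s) 41.57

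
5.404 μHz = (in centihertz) 0.0005404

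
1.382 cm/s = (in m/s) 0.01382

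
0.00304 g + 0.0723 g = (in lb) 0.0001661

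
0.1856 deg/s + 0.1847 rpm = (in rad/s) 0.02258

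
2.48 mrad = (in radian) 0.00248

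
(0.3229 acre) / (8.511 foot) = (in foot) 1653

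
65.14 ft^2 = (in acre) 0.001495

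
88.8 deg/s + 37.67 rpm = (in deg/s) 314.8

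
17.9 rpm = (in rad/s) 1.874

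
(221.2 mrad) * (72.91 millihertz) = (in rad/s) 0.01613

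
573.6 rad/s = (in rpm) 5477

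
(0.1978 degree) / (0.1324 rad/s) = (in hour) 7.243e-06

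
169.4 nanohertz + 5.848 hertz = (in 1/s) 5.848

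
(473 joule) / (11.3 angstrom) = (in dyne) 4.186e+16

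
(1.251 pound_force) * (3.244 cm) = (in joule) 0.1805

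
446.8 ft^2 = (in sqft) 446.8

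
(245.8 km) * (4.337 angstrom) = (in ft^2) 0.001147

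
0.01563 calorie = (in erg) 6.54e+05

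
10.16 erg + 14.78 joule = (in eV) 9.225e+19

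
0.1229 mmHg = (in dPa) 163.9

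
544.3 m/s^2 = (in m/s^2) 544.3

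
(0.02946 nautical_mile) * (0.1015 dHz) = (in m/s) 0.5538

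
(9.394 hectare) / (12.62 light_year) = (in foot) 2.581e-12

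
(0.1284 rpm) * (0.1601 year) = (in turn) 1.08e+04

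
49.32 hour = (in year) 0.00563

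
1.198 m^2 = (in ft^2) 12.9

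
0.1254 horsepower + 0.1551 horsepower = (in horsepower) 0.2805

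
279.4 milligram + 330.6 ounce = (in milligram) 9.373e+06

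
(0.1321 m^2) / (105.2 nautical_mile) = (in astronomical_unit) 4.532e-18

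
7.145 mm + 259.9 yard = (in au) 1.589e-09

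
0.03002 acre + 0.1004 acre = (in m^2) 527.8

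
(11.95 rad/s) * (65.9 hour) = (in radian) 2.835e+06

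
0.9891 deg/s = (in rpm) 0.1649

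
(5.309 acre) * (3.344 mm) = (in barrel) 451.9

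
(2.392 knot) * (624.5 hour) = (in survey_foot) 9.077e+06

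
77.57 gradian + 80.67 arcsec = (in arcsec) 2.514e+05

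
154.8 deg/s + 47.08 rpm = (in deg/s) 437.3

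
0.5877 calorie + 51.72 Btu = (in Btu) 51.72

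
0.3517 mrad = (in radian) 0.0003517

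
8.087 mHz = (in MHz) 8.087e-09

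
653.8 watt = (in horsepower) 0.8768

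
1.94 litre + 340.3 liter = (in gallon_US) 90.41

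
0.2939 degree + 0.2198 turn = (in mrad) 1386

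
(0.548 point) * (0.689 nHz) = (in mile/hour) 2.98e-13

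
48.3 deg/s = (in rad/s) 0.843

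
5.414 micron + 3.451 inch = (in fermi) 8.766e+13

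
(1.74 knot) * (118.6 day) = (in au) 6.131e-05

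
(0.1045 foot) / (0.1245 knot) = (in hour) 0.0001381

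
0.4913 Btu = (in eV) 3.235e+21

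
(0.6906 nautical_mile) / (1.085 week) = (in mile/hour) 0.00436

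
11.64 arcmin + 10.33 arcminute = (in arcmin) 21.97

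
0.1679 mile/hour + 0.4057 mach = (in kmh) 497.6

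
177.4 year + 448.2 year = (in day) 2.283e+05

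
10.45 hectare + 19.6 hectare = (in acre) 74.26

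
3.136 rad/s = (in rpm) 29.95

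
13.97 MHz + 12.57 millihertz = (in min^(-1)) 8.382e+08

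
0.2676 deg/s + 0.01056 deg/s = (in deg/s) 0.2782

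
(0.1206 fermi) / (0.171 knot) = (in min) 2.285e-17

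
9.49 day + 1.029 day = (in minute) 1.515e+04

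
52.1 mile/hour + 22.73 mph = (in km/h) 120.4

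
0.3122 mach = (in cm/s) 1.063e+04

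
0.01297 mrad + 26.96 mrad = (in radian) 0.02697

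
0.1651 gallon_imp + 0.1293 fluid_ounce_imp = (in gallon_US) 0.1992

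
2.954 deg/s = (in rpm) 0.4923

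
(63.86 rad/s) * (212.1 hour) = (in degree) 2.794e+09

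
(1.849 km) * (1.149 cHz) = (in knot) 41.3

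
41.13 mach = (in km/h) 5.042e+04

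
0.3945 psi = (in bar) 0.0272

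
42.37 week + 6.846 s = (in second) 2.563e+07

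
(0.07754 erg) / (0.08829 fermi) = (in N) 8.782e+07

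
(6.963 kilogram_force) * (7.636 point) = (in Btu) 0.0001743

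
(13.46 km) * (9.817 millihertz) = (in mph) 295.6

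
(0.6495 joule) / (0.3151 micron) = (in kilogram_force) 2.102e+05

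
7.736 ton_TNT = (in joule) 3.237e+10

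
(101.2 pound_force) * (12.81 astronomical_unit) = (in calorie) 2.062e+14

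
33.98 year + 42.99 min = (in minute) 1.786e+07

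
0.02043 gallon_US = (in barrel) 0.0004864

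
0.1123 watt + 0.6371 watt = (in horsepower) 0.001005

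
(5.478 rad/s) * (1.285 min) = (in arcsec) 8.712e+07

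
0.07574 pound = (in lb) 0.07574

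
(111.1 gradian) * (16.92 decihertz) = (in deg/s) 169.2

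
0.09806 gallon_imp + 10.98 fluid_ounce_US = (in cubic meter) 0.0007705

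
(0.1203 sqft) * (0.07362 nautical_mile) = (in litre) 1524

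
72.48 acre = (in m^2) 2.933e+05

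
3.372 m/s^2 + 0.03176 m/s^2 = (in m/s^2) 3.404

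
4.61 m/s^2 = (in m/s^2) 4.61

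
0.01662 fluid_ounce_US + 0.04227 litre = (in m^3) 4.276e-05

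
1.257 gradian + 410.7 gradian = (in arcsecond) 1.335e+06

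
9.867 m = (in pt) 2.797e+04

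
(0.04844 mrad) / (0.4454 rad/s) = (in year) 3.449e-12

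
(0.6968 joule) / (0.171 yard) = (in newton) 4.456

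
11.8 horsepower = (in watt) 8799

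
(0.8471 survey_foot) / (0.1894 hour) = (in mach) 1.112e-06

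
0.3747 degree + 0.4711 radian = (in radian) 0.4776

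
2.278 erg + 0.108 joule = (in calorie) 0.02581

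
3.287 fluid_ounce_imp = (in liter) 0.09339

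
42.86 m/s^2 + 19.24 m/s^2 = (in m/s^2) 62.1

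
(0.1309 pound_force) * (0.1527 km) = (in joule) 88.91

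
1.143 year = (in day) 417.2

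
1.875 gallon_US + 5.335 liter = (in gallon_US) 3.284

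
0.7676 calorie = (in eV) 2.005e+19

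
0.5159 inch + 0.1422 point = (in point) 37.29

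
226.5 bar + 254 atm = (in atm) 477.5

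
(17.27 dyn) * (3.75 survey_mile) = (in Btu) 0.0009879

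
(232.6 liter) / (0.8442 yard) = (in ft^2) 3.243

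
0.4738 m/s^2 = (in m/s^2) 0.4738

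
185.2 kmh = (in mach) 0.1511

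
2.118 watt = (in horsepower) 0.00284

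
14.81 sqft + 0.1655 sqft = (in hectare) 0.0001391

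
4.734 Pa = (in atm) 4.672e-05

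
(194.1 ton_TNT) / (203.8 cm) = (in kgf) 4.063e+10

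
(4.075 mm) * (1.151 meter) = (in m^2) 0.00469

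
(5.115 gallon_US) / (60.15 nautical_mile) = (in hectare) 1.738e-11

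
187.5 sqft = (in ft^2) 187.5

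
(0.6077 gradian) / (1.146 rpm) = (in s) 0.07954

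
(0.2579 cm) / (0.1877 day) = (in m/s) 1.59e-07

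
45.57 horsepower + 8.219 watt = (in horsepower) 45.58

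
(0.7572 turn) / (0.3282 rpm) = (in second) 138.4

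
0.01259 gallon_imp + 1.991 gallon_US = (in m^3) 0.007594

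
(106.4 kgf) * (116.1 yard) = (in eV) 6.914e+23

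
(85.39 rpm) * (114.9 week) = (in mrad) 6.214e+11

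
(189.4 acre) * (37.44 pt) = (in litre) 1.012e+07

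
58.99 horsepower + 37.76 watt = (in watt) 4.403e+04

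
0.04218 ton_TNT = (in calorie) 4.218e+07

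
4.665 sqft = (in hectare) 4.334e-05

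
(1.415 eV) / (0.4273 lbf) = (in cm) 1.193e-17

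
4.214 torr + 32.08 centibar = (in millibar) 326.4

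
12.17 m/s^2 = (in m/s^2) 12.17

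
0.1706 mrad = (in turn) 2.715e-05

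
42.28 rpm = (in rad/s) 4.428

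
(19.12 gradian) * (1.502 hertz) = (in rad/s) 0.4511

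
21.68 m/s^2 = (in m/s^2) 21.68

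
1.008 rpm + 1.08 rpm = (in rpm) 2.088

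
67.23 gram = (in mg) 6.723e+04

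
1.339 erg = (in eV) 8.357e+11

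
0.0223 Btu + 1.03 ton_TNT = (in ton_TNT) 1.03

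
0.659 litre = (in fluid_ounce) 22.28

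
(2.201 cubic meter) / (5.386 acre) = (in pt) 0.2862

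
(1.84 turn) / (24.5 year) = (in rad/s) 1.496e-08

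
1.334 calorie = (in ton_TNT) 1.334e-09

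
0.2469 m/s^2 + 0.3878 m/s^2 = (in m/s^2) 0.6347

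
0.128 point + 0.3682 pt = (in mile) 1.088e-07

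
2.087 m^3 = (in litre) 2087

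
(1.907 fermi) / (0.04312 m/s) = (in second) 4.423e-14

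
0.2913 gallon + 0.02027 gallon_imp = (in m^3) 0.001195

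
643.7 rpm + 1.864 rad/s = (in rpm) 661.5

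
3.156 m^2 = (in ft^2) 33.97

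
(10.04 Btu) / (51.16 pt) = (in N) 5.869e+05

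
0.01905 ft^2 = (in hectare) 1.77e-07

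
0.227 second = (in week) 3.753e-07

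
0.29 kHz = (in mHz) 2.9e+05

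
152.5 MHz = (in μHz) 1.525e+14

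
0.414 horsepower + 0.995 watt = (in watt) 309.7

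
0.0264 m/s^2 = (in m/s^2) 0.0264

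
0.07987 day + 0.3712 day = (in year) 0.001236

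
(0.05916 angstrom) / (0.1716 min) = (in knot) 1.117e-12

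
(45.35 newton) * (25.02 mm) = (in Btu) 0.001075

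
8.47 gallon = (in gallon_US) 8.47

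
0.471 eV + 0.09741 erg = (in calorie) 2.328e-09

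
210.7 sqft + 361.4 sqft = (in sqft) 572.1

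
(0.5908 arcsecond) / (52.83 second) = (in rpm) 5.177e-07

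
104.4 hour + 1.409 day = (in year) 0.01578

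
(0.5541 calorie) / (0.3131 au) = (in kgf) 5.047e-12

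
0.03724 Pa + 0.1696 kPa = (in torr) 1.272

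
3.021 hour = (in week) 0.01798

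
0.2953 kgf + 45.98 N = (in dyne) 4.888e+06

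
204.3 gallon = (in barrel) 4.864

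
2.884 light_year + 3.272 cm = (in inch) 1.074e+18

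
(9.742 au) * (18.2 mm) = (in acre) 6.554e+06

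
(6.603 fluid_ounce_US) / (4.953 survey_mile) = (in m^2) 2.45e-08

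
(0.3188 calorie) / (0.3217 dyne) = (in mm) 4.146e+08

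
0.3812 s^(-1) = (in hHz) 0.003812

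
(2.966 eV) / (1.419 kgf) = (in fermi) 3.415e-05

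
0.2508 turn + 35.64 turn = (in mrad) 2.255e+05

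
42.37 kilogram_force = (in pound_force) 93.41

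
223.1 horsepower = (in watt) 1.664e+05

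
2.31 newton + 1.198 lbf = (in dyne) 7.639e+05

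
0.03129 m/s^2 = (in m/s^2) 0.03129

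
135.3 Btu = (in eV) 8.91e+23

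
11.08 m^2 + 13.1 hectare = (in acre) 32.37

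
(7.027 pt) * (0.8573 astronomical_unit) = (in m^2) 3.179e+08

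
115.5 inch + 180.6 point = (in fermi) 2.997e+15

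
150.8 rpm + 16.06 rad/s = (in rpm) 304.2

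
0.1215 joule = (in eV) 7.583e+17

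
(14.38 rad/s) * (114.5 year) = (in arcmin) 1.785e+14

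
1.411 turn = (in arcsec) 1.829e+06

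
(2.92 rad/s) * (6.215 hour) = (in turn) 1.04e+04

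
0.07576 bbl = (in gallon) 3.182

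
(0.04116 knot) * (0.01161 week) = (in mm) 1.487e+05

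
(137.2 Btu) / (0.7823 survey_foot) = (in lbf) 1.365e+05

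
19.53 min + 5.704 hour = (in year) 0.0006883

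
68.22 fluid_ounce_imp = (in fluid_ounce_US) 65.54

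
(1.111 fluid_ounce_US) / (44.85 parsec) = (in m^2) 2.374e-23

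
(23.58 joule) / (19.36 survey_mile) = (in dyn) 75.68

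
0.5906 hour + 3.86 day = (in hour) 93.23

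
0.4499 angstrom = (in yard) 4.92e-11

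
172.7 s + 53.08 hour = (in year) 0.006065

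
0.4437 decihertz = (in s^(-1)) 0.04437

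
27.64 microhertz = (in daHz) 2.764e-06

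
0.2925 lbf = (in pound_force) 0.2925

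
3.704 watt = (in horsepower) 0.004967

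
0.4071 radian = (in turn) 0.06479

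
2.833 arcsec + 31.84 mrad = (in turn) 0.00507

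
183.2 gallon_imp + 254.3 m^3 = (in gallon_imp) 5.612e+04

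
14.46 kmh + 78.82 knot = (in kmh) 160.4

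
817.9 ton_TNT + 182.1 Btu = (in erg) 3.422e+19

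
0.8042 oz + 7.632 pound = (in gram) 3485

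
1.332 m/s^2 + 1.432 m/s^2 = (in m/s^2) 2.764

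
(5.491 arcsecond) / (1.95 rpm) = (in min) 2.173e-06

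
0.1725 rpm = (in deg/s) 1.035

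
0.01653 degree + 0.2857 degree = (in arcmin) 18.13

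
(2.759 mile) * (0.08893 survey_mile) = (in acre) 157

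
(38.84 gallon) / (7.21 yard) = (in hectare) 2.23e-06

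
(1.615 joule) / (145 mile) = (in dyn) 0.6921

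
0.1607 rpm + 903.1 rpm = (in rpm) 903.3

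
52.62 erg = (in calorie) 1.258e-06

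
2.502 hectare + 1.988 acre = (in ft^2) 3.559e+05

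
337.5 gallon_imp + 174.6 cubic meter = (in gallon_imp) 3.874e+04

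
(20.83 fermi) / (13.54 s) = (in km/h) 5.538e-15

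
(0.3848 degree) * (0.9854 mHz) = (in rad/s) 6.618e-06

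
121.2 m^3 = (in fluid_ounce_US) 4.098e+06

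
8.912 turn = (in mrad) 5.6e+04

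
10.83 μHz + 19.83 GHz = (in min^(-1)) 1.19e+12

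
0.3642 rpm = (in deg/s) 2.185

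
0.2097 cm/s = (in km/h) 0.007549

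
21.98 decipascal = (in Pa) 2.198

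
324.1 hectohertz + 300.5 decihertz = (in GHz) 3.244e-05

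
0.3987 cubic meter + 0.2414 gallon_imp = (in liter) 399.8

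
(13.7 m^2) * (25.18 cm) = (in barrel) 21.7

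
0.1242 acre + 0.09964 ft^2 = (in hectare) 0.05026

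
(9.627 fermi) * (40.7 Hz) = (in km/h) 1.411e-12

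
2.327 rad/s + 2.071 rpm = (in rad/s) 2.544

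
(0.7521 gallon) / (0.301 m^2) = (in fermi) 9.458e+12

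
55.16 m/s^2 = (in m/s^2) 55.16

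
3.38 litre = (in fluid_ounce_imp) 119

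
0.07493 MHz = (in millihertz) 7.493e+07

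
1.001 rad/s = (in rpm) 9.559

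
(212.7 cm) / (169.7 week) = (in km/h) 7.461e-08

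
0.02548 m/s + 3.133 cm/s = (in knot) 0.1104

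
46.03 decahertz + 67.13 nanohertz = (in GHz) 4.603e-07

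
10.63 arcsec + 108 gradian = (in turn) 0.27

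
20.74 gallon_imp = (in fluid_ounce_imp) 3318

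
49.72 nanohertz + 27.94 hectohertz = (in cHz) 2.794e+05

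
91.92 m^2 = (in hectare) 0.009192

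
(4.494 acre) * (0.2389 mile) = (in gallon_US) 1.847e+09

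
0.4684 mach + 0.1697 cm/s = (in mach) 0.4684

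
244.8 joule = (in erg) 2.448e+09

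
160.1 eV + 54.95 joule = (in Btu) 0.05208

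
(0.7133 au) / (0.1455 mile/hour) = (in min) 2.734e+10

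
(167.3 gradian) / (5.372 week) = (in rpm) 7.724e-06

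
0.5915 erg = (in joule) 5.915e-08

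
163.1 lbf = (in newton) 725.5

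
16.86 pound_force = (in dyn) 7.5e+06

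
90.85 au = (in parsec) 0.0004405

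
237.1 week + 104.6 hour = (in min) 2.396e+06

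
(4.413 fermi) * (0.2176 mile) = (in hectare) 1.545e-16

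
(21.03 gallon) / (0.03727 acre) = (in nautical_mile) 2.85e-07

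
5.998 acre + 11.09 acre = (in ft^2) 7.444e+05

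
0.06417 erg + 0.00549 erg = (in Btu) 6.602e-12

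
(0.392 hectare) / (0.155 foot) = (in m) 8.297e+04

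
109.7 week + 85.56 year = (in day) 3.2e+04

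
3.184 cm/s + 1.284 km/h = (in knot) 0.7552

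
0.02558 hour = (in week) 0.0001523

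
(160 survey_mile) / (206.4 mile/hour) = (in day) 0.0323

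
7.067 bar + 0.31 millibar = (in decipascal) 7.067e+06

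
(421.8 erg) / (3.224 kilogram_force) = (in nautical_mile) 7.204e-10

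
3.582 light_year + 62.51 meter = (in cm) 3.389e+18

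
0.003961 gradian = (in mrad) 0.06222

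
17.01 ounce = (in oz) 17.01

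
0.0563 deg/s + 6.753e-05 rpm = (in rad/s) 0.0009897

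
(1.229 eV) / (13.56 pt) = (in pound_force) 9.254e-18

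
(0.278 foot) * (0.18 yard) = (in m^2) 0.01395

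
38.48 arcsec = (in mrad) 0.1866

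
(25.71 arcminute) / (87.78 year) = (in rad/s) 2.702e-12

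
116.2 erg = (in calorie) 2.777e-06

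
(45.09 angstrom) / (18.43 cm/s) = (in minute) 4.078e-10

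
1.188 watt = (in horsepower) 0.001593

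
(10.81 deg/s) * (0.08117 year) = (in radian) 4.83e+05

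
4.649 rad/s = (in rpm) 44.39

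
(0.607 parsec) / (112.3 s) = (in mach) 4.898e+11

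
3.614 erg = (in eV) 2.256e+12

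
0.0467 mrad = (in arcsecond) 9.633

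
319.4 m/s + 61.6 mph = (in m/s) 346.9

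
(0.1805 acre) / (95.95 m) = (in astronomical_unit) 5.089e-11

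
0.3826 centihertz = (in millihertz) 3.826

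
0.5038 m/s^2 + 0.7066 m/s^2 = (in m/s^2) 1.21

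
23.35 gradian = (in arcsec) 7.565e+04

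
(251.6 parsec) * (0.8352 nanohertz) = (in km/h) 2.334e+10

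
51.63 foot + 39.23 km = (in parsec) 1.272e-12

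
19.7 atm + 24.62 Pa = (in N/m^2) 1.996e+06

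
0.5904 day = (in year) 0.001618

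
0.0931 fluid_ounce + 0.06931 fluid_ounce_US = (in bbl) 3.021e-05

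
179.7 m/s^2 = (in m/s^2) 179.7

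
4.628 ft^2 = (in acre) 0.0001062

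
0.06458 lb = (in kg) 0.02929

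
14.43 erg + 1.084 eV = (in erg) 14.43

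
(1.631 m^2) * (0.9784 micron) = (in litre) 0.001596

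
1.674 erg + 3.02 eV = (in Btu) 1.587e-10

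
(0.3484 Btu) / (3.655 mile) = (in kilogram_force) 0.006372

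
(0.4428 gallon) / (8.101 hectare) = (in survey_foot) 6.788e-08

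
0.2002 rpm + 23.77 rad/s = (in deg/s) 1363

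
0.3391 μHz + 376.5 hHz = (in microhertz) 3.765e+10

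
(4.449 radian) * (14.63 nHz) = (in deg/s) 3.729e-06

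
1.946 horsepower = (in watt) 1451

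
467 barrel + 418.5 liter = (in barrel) 469.6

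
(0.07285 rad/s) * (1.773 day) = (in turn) 1776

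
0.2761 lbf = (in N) 1.228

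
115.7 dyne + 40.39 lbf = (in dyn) 1.797e+07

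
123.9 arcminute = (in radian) 0.03604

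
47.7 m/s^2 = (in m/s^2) 47.7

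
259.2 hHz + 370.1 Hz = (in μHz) 2.629e+10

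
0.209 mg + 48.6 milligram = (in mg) 48.81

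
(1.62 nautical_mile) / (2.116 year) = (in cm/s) 0.004496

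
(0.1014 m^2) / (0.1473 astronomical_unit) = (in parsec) 1.491e-28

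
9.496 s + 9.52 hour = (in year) 0.001087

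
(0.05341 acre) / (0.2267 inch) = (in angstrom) 3.754e+14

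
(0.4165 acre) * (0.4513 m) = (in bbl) 4784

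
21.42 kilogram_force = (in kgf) 21.42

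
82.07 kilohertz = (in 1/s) 8.207e+04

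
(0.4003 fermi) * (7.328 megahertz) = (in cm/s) 2.933e-07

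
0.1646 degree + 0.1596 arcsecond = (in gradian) 0.1829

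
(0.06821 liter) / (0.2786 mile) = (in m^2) 1.521e-07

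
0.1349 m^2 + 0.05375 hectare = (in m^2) 537.6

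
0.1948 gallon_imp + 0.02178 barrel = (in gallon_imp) 0.9565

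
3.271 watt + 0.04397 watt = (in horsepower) 0.004445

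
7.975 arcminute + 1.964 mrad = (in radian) 0.004284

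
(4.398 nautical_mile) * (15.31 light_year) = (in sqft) 1.27e+22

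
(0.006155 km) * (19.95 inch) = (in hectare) 0.0003119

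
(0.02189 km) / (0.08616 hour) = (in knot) 0.1372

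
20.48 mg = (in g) 0.02048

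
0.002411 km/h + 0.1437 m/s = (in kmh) 0.5197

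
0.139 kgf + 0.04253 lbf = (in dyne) 1.552e+05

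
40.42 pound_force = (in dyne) 1.798e+07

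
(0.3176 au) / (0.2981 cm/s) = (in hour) 4.427e+09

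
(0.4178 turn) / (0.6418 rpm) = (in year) 1.239e-06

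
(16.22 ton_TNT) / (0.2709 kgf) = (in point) 7.241e+13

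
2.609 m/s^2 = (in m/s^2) 2.609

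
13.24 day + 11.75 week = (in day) 95.49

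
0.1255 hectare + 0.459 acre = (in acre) 0.7691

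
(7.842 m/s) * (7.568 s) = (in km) 0.05935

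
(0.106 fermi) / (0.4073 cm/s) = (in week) 4.303e-20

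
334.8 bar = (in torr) 2.511e+05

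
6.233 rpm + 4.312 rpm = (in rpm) 10.54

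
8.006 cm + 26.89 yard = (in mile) 0.01533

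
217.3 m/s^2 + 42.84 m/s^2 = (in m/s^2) 260.1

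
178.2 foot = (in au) 3.631e-10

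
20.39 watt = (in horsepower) 0.02734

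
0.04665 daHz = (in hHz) 0.004665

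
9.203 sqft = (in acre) 0.0002113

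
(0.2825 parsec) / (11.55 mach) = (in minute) 3.694e+10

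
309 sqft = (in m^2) 28.71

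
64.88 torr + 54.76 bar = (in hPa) 5.485e+04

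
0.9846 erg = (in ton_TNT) 2.353e-17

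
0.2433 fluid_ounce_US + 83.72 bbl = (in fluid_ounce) 4.501e+05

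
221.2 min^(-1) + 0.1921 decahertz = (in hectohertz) 0.05608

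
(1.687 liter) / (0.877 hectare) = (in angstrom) 1924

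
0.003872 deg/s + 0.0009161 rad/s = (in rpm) 0.009393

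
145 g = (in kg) 0.145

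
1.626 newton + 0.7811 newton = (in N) 2.407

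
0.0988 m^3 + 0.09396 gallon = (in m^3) 0.09916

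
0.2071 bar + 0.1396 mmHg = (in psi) 3.006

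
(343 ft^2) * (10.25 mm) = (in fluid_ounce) 1.104e+04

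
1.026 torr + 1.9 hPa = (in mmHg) 2.451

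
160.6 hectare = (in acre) 396.9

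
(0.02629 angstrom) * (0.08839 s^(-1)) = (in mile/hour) 5.198e-13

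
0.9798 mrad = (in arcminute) 3.368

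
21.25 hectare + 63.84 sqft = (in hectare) 21.25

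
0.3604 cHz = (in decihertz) 0.03604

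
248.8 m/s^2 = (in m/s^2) 248.8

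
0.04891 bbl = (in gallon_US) 2.054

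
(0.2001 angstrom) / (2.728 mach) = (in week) 3.562e-20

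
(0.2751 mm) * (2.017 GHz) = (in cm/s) 5.549e+07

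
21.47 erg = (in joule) 2.147e-06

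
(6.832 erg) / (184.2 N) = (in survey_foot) 1.217e-08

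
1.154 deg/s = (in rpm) 0.1923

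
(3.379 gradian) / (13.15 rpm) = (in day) 4.461e-07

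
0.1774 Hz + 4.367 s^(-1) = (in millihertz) 4544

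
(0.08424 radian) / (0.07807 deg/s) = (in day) 0.0007156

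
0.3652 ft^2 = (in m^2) 0.03393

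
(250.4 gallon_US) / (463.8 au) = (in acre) 3.376e-18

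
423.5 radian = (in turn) 67.4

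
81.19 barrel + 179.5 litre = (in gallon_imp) 2879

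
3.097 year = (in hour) 2.713e+04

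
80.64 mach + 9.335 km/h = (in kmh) 9.886e+04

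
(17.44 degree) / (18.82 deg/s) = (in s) 0.9267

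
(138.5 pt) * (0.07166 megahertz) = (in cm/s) 3.501e+05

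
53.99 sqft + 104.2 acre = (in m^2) 4.217e+05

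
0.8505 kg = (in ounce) 30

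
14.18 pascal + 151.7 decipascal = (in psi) 0.004257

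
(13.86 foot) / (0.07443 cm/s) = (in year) 0.00018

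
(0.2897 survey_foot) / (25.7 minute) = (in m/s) 5.726e-05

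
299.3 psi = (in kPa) 2064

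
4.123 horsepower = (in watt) 3075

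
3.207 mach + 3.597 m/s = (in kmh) 3944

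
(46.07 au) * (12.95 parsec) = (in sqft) 2.964e+31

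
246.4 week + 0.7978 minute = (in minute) 2.484e+06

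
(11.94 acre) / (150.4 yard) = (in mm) 3.513e+05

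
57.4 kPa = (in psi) 8.325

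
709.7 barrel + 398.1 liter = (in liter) 1.132e+05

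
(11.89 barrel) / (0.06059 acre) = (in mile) 4.79e-06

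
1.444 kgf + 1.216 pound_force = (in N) 19.57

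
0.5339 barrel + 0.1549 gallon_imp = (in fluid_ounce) 2894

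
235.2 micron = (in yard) 0.0002572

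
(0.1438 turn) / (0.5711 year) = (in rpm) 4.791e-07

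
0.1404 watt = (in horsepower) 0.0001883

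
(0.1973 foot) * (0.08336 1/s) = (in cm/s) 0.5013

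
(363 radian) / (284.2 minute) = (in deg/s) 1.22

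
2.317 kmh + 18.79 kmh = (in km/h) 21.11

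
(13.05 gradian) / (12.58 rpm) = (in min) 0.002593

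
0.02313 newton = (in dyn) 2313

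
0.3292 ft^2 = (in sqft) 0.3292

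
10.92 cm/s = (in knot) 0.2123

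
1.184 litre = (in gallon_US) 0.3128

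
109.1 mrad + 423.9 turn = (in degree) 1.526e+05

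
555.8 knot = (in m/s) 285.9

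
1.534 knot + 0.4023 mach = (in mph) 308.2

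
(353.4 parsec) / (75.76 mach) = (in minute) 7.045e+12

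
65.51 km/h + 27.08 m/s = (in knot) 88.01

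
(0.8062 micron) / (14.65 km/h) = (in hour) 5.503e-11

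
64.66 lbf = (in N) 287.6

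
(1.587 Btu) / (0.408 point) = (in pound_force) 2.615e+06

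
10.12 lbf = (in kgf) 4.59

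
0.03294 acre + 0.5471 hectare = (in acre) 1.385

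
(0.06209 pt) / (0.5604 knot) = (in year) 2.409e-12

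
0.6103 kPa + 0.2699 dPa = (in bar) 0.006103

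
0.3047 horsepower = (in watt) 227.2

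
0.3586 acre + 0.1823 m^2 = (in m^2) 1451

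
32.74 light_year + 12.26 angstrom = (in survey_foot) 1.016e+18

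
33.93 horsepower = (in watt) 2.53e+04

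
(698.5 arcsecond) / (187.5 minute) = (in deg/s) 1.725e-05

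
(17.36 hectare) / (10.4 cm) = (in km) 1669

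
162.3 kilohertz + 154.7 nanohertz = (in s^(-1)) 1.623e+05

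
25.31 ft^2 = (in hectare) 0.0002351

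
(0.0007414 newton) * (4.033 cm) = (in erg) 299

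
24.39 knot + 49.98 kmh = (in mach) 0.07762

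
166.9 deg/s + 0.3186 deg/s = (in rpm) 27.87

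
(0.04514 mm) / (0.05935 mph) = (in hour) 4.726e-07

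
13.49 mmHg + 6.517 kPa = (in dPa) 8.316e+04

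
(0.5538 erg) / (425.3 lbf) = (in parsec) 9.487e-28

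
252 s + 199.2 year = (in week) 1.039e+04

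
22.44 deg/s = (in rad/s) 0.3917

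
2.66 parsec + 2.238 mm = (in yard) 8.976e+16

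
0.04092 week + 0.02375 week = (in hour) 10.86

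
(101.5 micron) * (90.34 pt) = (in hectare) 3.235e-10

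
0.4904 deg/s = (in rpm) 0.08173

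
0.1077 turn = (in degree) 38.77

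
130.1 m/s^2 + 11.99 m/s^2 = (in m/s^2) 142.1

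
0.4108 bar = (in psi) 5.958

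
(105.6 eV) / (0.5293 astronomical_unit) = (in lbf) 4.804e-29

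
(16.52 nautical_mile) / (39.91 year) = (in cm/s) 0.002431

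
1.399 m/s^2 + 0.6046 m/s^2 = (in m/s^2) 2.004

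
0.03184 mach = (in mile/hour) 24.25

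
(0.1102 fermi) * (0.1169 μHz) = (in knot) 2.504e-23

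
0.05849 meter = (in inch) 2.303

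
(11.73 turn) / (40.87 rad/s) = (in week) 2.982e-06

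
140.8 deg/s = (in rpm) 23.47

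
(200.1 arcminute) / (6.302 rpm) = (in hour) 2.45e-05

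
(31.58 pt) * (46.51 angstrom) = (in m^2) 5.182e-11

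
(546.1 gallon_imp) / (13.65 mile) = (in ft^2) 0.001216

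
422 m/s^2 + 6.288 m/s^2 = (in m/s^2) 428.3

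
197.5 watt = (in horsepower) 0.2649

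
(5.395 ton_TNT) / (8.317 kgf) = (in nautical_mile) 1.494e+05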